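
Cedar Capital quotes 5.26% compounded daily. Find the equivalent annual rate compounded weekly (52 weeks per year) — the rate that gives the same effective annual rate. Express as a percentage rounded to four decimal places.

5.2623%

EAR = (1 + 0.0526/365)^365 − 1 = 0.054004.
Solve (1 + r/52)^52 = 1.054004: r/52 = 1.054004^(1/52) − 1 = 0.001012, so r = 0.052623 = 5.2623%.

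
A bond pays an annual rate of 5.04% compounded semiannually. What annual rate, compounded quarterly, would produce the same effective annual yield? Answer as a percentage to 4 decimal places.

5.0086%

EAR = (1 + 0.0504/2)^2 − 1 = 0.051035.
Solve (1 + r/4)^4 = 1.051035: r/4 = 1.051035^(1/4) − 1 = 0.012522, so r = 0.050086 = 5.0086%.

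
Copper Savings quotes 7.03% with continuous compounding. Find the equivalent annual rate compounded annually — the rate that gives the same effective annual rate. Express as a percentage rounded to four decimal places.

7.2830%

EAR under continuous compounding: e^0.0703 − 1 = 0.072830.
Compounded annually, the equivalent nominal rate is the EAR itself: 7.2830%.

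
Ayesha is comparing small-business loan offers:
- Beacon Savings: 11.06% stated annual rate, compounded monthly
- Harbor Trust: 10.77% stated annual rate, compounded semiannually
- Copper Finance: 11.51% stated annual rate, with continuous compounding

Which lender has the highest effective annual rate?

Copper Finance

Beacon Savings: (1 + 0.1106/12)^12 − 1 = 11.638%
Harbor Trust: (1 + 0.1077/2)^2 − 1 = 11.060%
Copper Finance: e^0.1151 − 1 = 12.199%
The highest effective annual rate is Copper Finance at 12.199%.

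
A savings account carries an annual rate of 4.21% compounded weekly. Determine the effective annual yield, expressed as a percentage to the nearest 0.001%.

EAR = (1 + 0.0421/52)^52 − 1.
= 1.042981 − 1 = 4.298%.

4.298%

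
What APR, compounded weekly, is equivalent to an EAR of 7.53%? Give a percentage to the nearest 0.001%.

7.265%

(1 + r/52)^52 − 1 = 0.0753, so 1 + r/52 = 1.0753^(1/52).
r/52 = 0.001397, so r = 0.072650 = 7.265%.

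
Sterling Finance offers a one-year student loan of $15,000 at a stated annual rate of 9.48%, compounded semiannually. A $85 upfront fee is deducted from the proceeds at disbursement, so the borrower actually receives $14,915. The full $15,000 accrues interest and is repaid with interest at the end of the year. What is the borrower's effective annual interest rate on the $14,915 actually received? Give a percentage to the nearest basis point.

10.33%

Amount owed after one year: 15,000 × (1 + 0.0948/2)^2 = 15,000 × 1.097047 = $16,455.70.
Effective rate on net proceeds: 16,455.70 / 14,915 − 1 = 0.103299 = 10.33%.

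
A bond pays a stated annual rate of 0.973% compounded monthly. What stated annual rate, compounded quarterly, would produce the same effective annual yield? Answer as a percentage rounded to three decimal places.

EAR = (1 + 0.00973/12)^12 − 1 = 0.009774.
Solve (1 + r/4)^4 = 1.009774: r/4 = 1.009774^(1/4) − 1 = 0.002434, so r = 0.009738 = 0.974%.

0.974%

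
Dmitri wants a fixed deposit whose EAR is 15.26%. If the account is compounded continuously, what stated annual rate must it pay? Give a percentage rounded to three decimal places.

14.202%

Continuous: nominal r satisfies e^r − 1 = 0.1526.
r = ln(1 + 0.1526) = ln(1.1526) = 0.142020 = 14.202%.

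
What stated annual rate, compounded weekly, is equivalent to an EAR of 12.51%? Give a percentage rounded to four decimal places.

11.8006%

(1 + r/52)^52 − 1 = 0.1251, so 1 + r/52 = 1.1251^(1/52).
r/52 = 0.002269, so r = 0.118006 = 11.8006%.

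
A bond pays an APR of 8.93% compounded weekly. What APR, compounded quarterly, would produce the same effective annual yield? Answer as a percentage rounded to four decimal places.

EAR = (1 + 0.0893/52)^52 − 1 = 0.093325.
Solve (1 + r/4)^4 = 1.093325: r/4 = 1.093325^(1/4) − 1 = 0.022556, so r = 0.090226 = 9.0226%.

9.0226%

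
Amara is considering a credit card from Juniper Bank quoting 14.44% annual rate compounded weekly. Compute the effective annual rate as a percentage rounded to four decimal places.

15.5115%

EAR = (1 + 0.1444/52)^52 − 1.
= 1.155115 − 1 = 15.5115%.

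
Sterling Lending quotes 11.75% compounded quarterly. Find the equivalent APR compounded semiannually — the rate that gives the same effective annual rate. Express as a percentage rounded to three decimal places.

EAR = (1 + 0.1175/4)^4 − 1 = 0.122779.
Solve (1 + r/2)^2 = 1.122779: r/2 = 1.122779^(1/2) − 1 = 0.059613, so r = 0.119226 = 11.923%.

11.923%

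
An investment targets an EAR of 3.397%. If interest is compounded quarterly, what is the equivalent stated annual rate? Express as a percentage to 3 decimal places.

(1 + r/4)^4 − 1 = 0.03397, so 1 + r/4 = 1.03397^(1/4).
r/4 = 0.008386, so r = 0.033546 = 3.355%.

3.355%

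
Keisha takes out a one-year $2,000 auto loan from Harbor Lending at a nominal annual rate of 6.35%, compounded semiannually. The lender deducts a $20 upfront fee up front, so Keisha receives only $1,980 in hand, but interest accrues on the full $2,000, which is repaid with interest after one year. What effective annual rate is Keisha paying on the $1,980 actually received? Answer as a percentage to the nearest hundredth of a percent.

Amount owed after one year: 2,000 × (1 + 0.0635/2)^2 = 2,000 × 1.064508 = $2,129.02.
Effective rate on net proceeds: 2,129.02 / 1,980 − 1 = 0.075261 = 7.53%.

7.53%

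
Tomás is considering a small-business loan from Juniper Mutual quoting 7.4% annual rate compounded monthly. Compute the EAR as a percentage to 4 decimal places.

EAR = (1 + 0.074/12)^12 − 1.
= (1 + 0.006167)^12 − 1 = 1.076562 − 1 = 7.6562%.

7.6562%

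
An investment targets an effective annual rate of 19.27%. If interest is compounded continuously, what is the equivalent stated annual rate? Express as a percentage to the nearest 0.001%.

Continuous: nominal r satisfies e^r − 1 = 0.1927.
r = ln(1 + 0.1927) = ln(1.1927) = 0.176220 = 17.622%.

17.622%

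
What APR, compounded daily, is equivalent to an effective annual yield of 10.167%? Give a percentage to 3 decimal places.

(1 + r/365)^365 − 1 = 0.10167, so 1 + r/365 = 1.10167^(1/365).
r/365 = 0.000265, so r = 0.096840 = 9.684%.

9.684%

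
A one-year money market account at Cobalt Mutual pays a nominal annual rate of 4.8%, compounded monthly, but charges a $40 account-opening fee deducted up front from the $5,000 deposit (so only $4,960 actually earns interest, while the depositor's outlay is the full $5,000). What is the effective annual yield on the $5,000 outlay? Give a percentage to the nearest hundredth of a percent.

Value after one year: 4,960 × (1 + 0.048/12)^12 = 4,960 × 1.049070 = $5,203.39.
Effective yield on the $5,000 outlay: 5,203.39 / 5,000 − 1 = 0.040678 = 4.07%.

4.07%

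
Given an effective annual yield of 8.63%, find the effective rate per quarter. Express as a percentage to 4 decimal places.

2.0910%

The per-quarter rate i satisfies (1 + i)^4 = 1 + 0.0863.
i = 1.0863^(1/4) − 1 = 0.0209100 = 2.0910%.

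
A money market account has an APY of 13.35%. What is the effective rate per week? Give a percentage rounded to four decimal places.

0.2413%

The per-week rate i satisfies (1 + i)^52 = 1 + 0.1335.
i = 1.1335^(1/52) − 1 = 0.0024127 = 0.2413%.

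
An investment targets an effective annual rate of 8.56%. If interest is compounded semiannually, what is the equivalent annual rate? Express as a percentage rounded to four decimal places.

(1 + r/2)^2 − 1 = 0.0856, so 1 + r/2 = 1.0856^(1/2).
r/2 = 0.041921, so r = 0.083843 = 8.3843%.

8.3843%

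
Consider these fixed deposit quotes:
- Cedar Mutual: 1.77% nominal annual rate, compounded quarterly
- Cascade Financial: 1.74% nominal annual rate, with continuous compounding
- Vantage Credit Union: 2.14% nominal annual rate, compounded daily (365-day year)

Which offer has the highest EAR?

Cedar Mutual: (1 + 0.0177/4)^4 − 1 = 1.782%
Cascade Financial: e^0.0174 − 1 = 1.755%
Vantage Credit Union: (1 + 0.0214/365)^365 − 1 = 2.163%
The highest effective annual rate is Vantage Credit Union at 2.163%.

Vantage Credit Union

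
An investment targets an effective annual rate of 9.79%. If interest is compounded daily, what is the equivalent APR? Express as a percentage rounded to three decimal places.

9.341%

(1 + r/365)^365 − 1 = 0.0979, so 1 + r/365 = 1.0979^(1/365).
r/365 = 0.000256, so r = 0.093411 = 9.341%.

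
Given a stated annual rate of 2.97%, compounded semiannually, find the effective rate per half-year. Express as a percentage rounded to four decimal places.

With a nominal annual rate compounded semiannually, the periodic rate is the nominal rate divided by 2.
i = 0.0297 / 2 = 0.0148500 = 1.4850%.

1.4850%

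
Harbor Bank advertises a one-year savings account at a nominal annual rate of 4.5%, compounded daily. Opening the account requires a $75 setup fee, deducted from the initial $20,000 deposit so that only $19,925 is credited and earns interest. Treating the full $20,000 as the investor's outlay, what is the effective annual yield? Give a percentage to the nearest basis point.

4.21%

Value after one year: 19,925 × (1 + 0.045/365)^365 = 19,925 × 1.046025 = $20,842.05.
Effective yield on the $20,000 outlay: 20,842.05 / 20,000 − 1 = 0.042102 = 4.21%.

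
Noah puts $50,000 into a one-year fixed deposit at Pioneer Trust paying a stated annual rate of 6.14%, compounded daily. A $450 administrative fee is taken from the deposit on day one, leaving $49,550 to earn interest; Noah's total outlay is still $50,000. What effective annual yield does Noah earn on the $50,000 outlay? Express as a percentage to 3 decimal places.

Value after one year: 49,550 × (1 + 0.0614/365)^365 = 49,550 × 1.063319 = $52,687.44.
Effective yield on the $50,000 outlay: 52,687.44 / 50,000 − 1 = 0.053749 = 5.375%.

5.375%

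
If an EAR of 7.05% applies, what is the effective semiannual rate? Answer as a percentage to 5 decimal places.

3.46497%

The per-half-year rate i satisfies (1 + i)^2 = 1 + 0.0705.
i = 1.0705^(1/2) − 1 = 0.0346497 = 3.46497%.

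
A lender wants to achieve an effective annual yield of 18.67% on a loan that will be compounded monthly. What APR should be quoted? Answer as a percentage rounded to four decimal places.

(1 + r/12)^12 − 1 = 0.1867, so 1 + r/12 = 1.1867^(1/12).
r/12 = 0.014367, so r = 0.172403 = 17.2403%.

17.2403%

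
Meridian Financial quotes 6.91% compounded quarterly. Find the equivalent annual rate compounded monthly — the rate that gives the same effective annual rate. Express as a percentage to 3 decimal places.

EAR = (1 + 0.0691/4)^4 − 1 = 0.070911.
Solve (1 + r/12)^12 = 1.070911: r/12 = 1.070911^(1/12) − 1 = 0.005725, so r = 0.068706 = 6.871%.

6.871%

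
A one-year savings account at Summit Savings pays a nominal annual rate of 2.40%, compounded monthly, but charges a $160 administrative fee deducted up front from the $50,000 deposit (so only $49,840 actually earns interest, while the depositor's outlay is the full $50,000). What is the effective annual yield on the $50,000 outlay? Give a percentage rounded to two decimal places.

Value after one year: 49,840 × (1 + 0.0240/12)^12 = 49,840 × 1.024266 = $51,049.41.
Effective yield on the $50,000 outlay: 51,049.41 / 50,000 − 1 = 0.020988 = 2.10%.

2.10%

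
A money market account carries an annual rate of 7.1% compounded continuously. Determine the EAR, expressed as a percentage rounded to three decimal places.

7.358%

With continuous compounding, EAR = e^0.071 − 1.
e^0.071 = 1.073581, so EAR = 0.073581 = 7.358%.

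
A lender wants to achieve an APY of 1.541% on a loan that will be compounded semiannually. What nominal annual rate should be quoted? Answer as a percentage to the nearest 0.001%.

(1 + r/2)^2 − 1 = 0.01541, so 1 + r/2 = 1.01541^(1/2).
r/2 = 0.007676, so r = 0.015351 = 1.535%.

1.535%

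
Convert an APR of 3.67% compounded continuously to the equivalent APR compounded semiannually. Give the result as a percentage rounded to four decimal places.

3.7039%

EAR under continuous compounding: e^0.0367 − 1 = 0.037382.
Solve (1 + r/2)^2 = 1.037382: r/2 = 1.037382^(1/2) − 1 = 0.018519, so r = 0.037039 = 3.7039%.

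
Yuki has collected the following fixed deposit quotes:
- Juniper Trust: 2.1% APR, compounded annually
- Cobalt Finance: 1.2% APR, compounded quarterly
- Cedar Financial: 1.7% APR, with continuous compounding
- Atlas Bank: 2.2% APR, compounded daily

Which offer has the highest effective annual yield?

Atlas Bank

Juniper Trust: compounded annually, EAR = 2.100%
Cobalt Finance: (1 + 0.012/4)^4 − 1 = 1.205%
Cedar Financial: e^0.017 − 1 = 1.715%
Atlas Bank: (1 + 0.022/365)^365 − 1 = 2.224%
The highest effective annual rate is Atlas Bank at 2.224%.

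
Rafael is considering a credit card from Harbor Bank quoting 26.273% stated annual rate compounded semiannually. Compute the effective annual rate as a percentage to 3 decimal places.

EAR = (1 + 0.26273/2)^2 − 1.
= (1 + 0.131365)^2 − 1 = 1.279987 − 1 = 27.999%.

27.999%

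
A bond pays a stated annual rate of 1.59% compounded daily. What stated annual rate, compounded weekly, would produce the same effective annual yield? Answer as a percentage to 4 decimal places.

1.5902%

EAR = (1 + 0.0159/365)^365 − 1 = 0.016027.
Solve (1 + r/52)^52 = 1.016027: r/52 = 1.016027^(1/52) − 1 = 0.000306, so r = 0.015902 = 1.5902%.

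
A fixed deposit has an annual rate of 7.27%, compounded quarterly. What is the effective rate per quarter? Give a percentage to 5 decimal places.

With a nominal annual rate compounded quarterly, the periodic rate is the nominal rate divided by 4.
i = 0.0727 / 4 = 0.0181750 = 1.81750%.

1.81750%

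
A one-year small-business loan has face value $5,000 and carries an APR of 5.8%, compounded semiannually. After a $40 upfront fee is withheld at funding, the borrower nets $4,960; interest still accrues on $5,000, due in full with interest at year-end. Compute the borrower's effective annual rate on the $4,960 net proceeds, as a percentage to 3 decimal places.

6.738%

Amount owed after one year: 5,000 × (1 + 0.058/2)^2 = 5,000 × 1.058841 = $5,294.20.
Effective rate on net proceeds: 5,294.20 / 4,960 − 1 = 0.067380 = 6.738%.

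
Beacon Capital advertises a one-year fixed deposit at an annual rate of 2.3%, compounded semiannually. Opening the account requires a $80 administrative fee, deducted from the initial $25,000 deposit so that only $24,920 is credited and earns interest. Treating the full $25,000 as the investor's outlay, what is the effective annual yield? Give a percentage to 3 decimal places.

Value after one year: 24,920 × (1 + 0.023/2)^2 = 24,920 × 1.023132 = $25,496.46.
Effective yield on the $25,000 outlay: 25,496.46 / 25,000 − 1 = 0.019858 = 1.986%.

1.986%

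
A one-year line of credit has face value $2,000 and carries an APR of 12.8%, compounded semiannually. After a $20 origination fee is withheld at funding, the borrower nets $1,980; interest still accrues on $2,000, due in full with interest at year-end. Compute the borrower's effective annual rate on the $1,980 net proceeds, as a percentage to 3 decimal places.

Amount owed after one year: 2,000 × (1 + 0.128/2)^2 = 2,000 × 1.132096 = $2,264.19.
Effective rate on net proceeds: 2,264.19 / 1,980 − 1 = 0.143531 = 14.353%.

14.353%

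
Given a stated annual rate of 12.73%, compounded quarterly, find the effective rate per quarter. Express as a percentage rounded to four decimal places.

With a nominal annual rate compounded quarterly, the periodic rate is the nominal rate divided by 4.
i = 0.1273 / 4 = 0.0318250 = 3.1825%.

3.1825%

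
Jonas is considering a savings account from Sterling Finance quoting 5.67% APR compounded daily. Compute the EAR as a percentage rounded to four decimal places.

5.8334%

EAR = (1 + 0.0567/365)^365 − 1.
= (1 + 0.000155)^365 − 1 = 1.058334 − 1 = 5.8334%.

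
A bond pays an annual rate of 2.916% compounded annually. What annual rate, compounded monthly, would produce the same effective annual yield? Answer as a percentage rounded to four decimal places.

2.8777%

Compounded annually, EAR = nominal = 0.029160.
Solve (1 + r/12)^12 = 1.029160: r/12 = 1.029160^(1/12) − 1 = 0.002398, so r = 0.028777 = 2.8777%.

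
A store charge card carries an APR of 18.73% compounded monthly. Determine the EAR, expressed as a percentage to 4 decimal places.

20.4246%

EAR = (1 + 0.1873/12)^12 − 1.
= 1.204246 − 1 = 20.4246%.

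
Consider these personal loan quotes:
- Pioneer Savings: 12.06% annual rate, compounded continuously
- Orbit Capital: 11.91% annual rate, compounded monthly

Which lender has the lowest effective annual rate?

Pioneer Savings: e^0.1206 − 1 = 12.817%
Orbit Capital: (1 + 0.1191/12)^12 − 1 = 12.582%
The lowest effective annual rate is Orbit Capital at 12.582%.

Orbit Capital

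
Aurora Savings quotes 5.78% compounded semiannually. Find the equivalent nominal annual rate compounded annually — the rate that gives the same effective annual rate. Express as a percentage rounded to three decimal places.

EAR = (1 + 0.0578/2)^2 − 1 = 0.058635.
Compounded annually, the equivalent nominal rate is the EAR itself: 5.864%.

5.864%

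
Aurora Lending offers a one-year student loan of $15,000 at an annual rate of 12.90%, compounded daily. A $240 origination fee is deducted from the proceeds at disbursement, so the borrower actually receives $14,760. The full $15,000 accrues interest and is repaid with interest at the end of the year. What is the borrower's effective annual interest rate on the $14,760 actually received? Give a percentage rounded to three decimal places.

Amount owed after one year: 15,000 × (1 + 0.1290/365)^365 = 15,000 × 1.137664 = $17,064.96.
Effective rate on net proceeds: 17,064.96 / 14,760 − 1 = 0.156163 = 15.616%.

15.616%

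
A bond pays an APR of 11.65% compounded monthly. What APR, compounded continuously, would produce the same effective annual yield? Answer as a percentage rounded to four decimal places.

11.5938%

EAR = (1 + 0.1165/12)^12 − 1 = 0.122926.
Equivalent continuous rate: r = ln(1 + 0.122926) = 0.115938 = 11.5938%.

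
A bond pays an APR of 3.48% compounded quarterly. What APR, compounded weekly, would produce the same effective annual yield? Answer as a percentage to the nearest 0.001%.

3.466%

EAR = (1 + 0.0348/4)^4 − 1 = 0.035257.
Solve (1 + r/52)^52 = 1.035257: r/52 = 1.035257^(1/52) − 1 = 0.000667, so r = 0.034661 = 3.466%.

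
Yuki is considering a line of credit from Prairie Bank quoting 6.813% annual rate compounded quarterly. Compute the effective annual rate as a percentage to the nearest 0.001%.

EAR = (1 + 0.06813/4)^4 − 1.
= 1.069890 − 1 = 6.989%.

6.989%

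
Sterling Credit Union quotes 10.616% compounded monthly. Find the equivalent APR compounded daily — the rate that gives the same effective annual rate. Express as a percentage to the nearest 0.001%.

EAR = (1 + 0.10616/12)^12 − 1 = 0.111481.
Solve (1 + r/365)^365 = 1.111481: r/365 = 1.111481^(1/365) − 1 = 0.000290, so r = 0.105708 = 10.571%.

10.571%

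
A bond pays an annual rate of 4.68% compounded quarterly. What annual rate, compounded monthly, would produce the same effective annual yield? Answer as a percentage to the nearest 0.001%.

EAR = (1 + 0.0468/4)^4 − 1 = 0.047628.
Solve (1 + r/12)^12 = 1.047628: r/12 = 1.047628^(1/12) − 1 = 0.003885, so r = 0.046619 = 4.662%.

4.662%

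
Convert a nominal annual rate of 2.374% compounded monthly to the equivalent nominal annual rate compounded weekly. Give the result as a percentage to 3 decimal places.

2.372%

EAR = (1 + 0.02374/12)^12 − 1 = 0.024000.
Solve (1 + r/52)^52 = 1.024000: r/52 = 1.024000^(1/52) − 1 = 0.000456, so r = 0.023722 = 2.372%.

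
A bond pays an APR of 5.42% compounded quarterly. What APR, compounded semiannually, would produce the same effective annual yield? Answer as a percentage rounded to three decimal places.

5.457%

EAR = (1 + 0.0542/4)^4 − 1 = 0.055312.
Solve (1 + r/2)^2 = 1.055312: r/2 = 1.055312^(1/2) − 1 = 0.027284, so r = 0.054567 = 5.457%.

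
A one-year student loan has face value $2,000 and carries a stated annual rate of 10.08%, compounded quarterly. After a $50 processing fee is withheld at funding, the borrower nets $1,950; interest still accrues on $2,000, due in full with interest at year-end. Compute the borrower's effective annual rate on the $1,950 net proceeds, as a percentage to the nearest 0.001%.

Amount owed after one year: 2,000 × (1 + 0.1008/4)^4 = 2,000 × 1.104675 = $2,209.35.
Effective rate on net proceeds: 2,209.35 / 1,950 − 1 = 0.133000 = 13.300%.

13.300%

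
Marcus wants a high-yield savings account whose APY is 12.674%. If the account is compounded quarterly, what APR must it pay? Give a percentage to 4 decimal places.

12.1126%

(1 + r/4)^4 − 1 = 0.12674, so 1 + r/4 = 1.12674^(1/4).
r/4 = 0.030282, so r = 0.121126 = 12.1126%.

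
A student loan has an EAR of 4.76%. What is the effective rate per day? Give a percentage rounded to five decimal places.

The per-day rate i satisfies (1 + i)^365 = 1 + 0.0476.
i = 1.0476^(1/365) − 1 = 0.0001274 = 0.01274%.

0.01274%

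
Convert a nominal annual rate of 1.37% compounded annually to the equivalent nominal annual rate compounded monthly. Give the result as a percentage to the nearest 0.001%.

1.361%

Compounded annually, EAR = nominal = 0.013700.
Solve (1 + r/12)^12 = 1.013700: r/12 = 1.013700^(1/12) − 1 = 0.001135, so r = 0.013615 = 1.361%.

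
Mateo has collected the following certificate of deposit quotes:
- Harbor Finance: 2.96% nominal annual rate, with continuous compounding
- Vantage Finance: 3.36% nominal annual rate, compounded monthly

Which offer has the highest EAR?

Harbor Finance: e^0.0296 − 1 = 3.004%
Vantage Finance: (1 + 0.0336/12)^12 − 1 = 3.412%
The highest effective annual rate is Vantage Finance at 3.412%.

Vantage Finance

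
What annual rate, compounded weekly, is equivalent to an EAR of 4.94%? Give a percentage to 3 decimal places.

4.824%

(1 + r/52)^52 − 1 = 0.0494, so 1 + r/52 = 1.0494^(1/52).
r/52 = 0.000928, so r = 0.048241 = 4.824%.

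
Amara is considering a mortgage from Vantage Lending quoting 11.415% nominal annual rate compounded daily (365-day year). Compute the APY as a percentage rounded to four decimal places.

12.0900%

EAR = (1 + 0.11415/365)^365 − 1.
= (1 + 0.000313)^365 − 1 = 1.120900 − 1 = 12.0900%.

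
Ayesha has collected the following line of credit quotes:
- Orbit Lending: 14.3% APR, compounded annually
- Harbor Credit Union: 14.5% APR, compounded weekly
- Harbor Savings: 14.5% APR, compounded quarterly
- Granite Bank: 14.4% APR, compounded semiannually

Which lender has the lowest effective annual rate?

Orbit Lending

Orbit Lending: compounded annually, EAR = 14.300%
Harbor Credit Union: (1 + 0.145/52)^52 − 1 = 15.581%
Harbor Savings: (1 + 0.145/4)^4 − 1 = 15.308%
Granite Bank: (1 + 0.144/2)^2 − 1 = 14.918%
The lowest effective annual rate is Orbit Lending at 14.300%.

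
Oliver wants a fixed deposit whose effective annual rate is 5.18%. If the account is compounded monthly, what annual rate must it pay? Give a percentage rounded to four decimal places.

5.0609%

(1 + r/12)^12 − 1 = 0.0518, so 1 + r/12 = 1.0518^(1/12).
r/12 = 0.004217, so r = 0.050609 = 5.0609%.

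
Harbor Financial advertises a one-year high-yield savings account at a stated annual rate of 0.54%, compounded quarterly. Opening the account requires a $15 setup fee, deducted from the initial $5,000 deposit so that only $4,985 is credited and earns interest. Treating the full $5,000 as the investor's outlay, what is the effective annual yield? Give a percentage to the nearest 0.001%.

Value after one year: 4,985 × (1 + 0.0054/4)^4 = 4,985 × 1.005411 = $5,011.97.
Effective yield on the $5,000 outlay: 5,011.97 / 5,000 − 1 = 0.002395 = 0.239%.

0.239%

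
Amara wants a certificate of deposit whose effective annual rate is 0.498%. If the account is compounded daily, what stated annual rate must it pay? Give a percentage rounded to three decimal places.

(1 + r/365)^365 − 1 = 0.00498, so 1 + r/365 = 1.00498^(1/365).
r/365 = 0.000014, so r = 0.004968 = 0.497%.

0.497%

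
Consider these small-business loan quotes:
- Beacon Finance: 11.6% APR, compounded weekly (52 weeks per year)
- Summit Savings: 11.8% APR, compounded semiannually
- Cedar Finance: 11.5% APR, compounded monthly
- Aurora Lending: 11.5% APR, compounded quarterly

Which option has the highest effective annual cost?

Beacon Finance: (1 + 0.116/52)^52 − 1 = 12.285%
Summit Savings: (1 + 0.118/2)^2 − 1 = 12.148%
Cedar Finance: (1 + 0.115/12)^12 − 1 = 12.126%
Aurora Lending: (1 + 0.115/4)^4 − 1 = 12.006%
The highest effective annual rate is Beacon Finance at 12.285%.

Beacon Finance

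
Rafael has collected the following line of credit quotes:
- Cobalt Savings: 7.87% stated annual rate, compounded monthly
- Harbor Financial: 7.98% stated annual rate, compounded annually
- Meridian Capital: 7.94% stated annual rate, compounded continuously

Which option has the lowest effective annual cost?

Harbor Financial

Cobalt Savings: (1 + 0.0787/12)^12 − 1 = 8.160%
Harbor Financial: compounded annually, EAR = 7.980%
Meridian Capital: e^0.0794 − 1 = 8.264%
The lowest effective annual rate is Harbor Financial at 7.980%.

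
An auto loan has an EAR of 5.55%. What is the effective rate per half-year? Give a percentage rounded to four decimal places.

The per-half-year rate i satisfies (1 + i)^2 = 1 + 0.0555.
i = 1.0555^(1/2) − 1 = 0.0273753 = 2.7375%.

2.7375%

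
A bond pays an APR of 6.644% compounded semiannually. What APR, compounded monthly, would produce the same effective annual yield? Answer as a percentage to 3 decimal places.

EAR = (1 + 0.06644/2)^2 − 1 = 0.067544.
Solve (1 + r/12)^12 = 1.067544: r/12 = 1.067544^(1/12) − 1 = 0.005462, so r = 0.065539 = 6.554%.

6.554%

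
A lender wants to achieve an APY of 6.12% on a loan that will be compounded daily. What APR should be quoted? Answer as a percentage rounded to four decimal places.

(1 + r/365)^365 − 1 = 0.0612, so 1 + r/365 = 1.0612^(1/365).
r/365 = 0.000163, so r = 0.059405 = 5.9405%.

5.9405%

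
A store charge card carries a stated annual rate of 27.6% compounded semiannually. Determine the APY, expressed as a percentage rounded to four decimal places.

EAR = (1 + 0.276/2)^2 − 1.
= (1 + 0.138000)^2 − 1 = 1.295044 − 1 = 29.5044%.

29.5044%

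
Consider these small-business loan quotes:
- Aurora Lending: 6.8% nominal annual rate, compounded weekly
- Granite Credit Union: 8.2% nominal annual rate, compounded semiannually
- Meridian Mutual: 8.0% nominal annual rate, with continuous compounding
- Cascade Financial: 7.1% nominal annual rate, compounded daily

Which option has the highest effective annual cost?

Granite Credit Union

Aurora Lending: (1 + 0.068/52)^52 − 1 = 7.032%
Granite Credit Union: (1 + 0.082/2)^2 − 1 = 8.368%
Meridian Mutual: e^0.080 − 1 = 8.329%
Cascade Financial: (1 + 0.071/365)^365 − 1 = 7.357%
The highest effective annual rate is Granite Credit Union at 8.368%.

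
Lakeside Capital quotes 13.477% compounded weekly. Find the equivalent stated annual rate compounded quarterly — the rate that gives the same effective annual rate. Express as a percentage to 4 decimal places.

EAR = (1 + 0.13477/52)^52 − 1 = 0.144074.
Solve (1 + r/4)^4 = 1.144074: r/4 = 1.144074^(1/4) − 1 = 0.034221, so r = 0.136886 = 13.6886%.

13.6886%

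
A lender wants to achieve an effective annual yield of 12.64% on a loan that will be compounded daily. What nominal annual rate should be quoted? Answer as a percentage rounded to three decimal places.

11.905%

(1 + r/365)^365 − 1 = 0.1264, so 1 + r/365 = 1.1264^(1/365).
r/365 = 0.000326, so r = 0.119046 = 11.905%.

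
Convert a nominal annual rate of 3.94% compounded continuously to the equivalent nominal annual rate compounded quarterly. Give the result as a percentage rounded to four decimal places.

EAR under continuous compounding: e^0.0394 − 1 = 0.040186.
Solve (1 + r/4)^4 = 1.040186: r/4 = 1.040186^(1/4) − 1 = 0.009899, so r = 0.039595 = 3.9595%.

3.9595%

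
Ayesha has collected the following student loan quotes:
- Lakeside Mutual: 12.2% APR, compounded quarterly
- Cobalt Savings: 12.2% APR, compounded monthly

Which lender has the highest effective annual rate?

Cobalt Savings

Lakeside Mutual: (1 + 0.122/4)^4 − 1 = 12.770%
Cobalt Savings: (1 + 0.122/12)^12 − 1 = 12.906%
The highest effective annual rate is Cobalt Savings at 12.906%.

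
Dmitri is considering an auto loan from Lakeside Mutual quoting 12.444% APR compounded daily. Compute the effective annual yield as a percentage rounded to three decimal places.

13.249%

EAR = (1 + 0.12444/365)^365 − 1.
= 1.132490 − 1 = 13.249%.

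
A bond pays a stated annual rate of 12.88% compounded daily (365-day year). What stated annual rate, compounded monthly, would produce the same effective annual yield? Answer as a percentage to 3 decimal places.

12.947%

EAR = (1 + 0.1288/365)^365 − 1 = 0.137437.
Solve (1 + r/12)^12 = 1.137437: r/12 = 1.137437^(1/12) − 1 = 0.010789, so r = 0.129471 = 12.947%.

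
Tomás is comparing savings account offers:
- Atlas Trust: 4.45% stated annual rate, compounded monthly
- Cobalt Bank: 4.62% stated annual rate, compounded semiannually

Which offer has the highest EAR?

Atlas Trust: (1 + 0.0445/12)^12 − 1 = 4.542%
Cobalt Bank: (1 + 0.0462/2)^2 − 1 = 4.673%
The highest effective annual rate is Cobalt Bank at 4.673%.

Cobalt Bank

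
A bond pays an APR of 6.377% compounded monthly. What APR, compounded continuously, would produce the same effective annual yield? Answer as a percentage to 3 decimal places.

EAR = (1 + 0.06377/12)^12 − 1 = 0.065667.
Equivalent continuous rate: r = ln(1 + 0.065667) = 0.063601 = 6.360%.

6.360%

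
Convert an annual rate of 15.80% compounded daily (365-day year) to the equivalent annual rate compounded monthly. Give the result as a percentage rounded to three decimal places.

15.901%

EAR = (1 + 0.1580/365)^365 − 1 = 0.171126.
Solve (1 + r/12)^12 = 1.171126: r/12 = 1.171126^(1/12) − 1 = 0.013251, so r = 0.159010 = 15.901%.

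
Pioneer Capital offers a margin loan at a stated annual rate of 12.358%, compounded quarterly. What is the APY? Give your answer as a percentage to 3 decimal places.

12.943%

EAR = (1 + 0.12358/4)^4 − 1.
= 1.129426 − 1 = 12.943%.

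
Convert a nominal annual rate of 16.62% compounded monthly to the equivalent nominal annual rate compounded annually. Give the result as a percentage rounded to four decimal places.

EAR = (1 + 0.1662/12)^12 − 1 = 0.179463.
Compounded annually, the equivalent nominal rate is the EAR itself: 17.9463%.

17.9463%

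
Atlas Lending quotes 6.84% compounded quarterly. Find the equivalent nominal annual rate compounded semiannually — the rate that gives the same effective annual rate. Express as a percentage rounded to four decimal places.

6.8985%

EAR = (1 + 0.0684/4)^4 − 1 = 0.070175.
Solve (1 + r/2)^2 = 1.070175: r/2 = 1.070175^(1/2) − 1 = 0.034492, so r = 0.068985 = 6.8985%.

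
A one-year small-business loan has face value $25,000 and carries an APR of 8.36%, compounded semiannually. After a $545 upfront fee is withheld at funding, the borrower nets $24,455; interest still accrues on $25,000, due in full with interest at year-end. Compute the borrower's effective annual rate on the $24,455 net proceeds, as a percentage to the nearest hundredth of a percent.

Amount owed after one year: 25,000 × (1 + 0.0836/2)^2 = 25,000 × 1.085347 = $27,133.68.
Effective rate on net proceeds: 27,133.68 / 24,455 − 1 = 0.109535 = 10.95%.

10.95%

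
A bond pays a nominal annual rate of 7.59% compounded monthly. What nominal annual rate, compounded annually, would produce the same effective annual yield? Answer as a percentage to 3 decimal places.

EAR = (1 + 0.0759/12)^12 − 1 = 0.078597.
Compounded annually, the equivalent nominal rate is the EAR itself: 7.860%.

7.860%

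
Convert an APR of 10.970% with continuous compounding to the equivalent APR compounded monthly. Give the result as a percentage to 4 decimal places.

11.0203%

EAR under continuous compounding: e^0.10970 − 1 = 0.115943.
Solve (1 + r/12)^12 = 1.115943: r/12 = 1.115943^(1/12) − 1 = 0.009184, so r = 0.110203 = 11.0203%.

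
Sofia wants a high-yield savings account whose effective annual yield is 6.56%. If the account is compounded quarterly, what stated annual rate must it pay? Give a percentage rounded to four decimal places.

(1 + r/4)^4 − 1 = 0.0656, so 1 + r/4 = 1.0656^(1/4).
r/4 = 0.016011, so r = 0.064045 = 6.4045%.

6.4045%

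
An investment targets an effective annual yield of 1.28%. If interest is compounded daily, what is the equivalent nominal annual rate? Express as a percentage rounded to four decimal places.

(1 + r/365)^365 − 1 = 0.0128, so 1 + r/365 = 1.0128^(1/365).
r/365 = 0.000035, so r = 0.012719 = 1.2719%.

1.2719%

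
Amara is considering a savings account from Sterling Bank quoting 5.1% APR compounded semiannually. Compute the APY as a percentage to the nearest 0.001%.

5.165%

EAR = (1 + 0.051/2)^2 − 1.
= (1 + 0.025500)^2 − 1 = 1.051650 − 1 = 5.165%.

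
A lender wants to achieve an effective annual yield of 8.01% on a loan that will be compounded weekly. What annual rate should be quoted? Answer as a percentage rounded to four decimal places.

7.7111%

(1 + r/52)^52 − 1 = 0.0801, so 1 + r/52 = 1.0801^(1/52).
r/52 = 0.001483, so r = 0.077111 = 7.7111%.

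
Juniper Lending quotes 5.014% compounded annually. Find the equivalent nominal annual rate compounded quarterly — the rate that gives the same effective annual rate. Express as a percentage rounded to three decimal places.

4.922%

Compounded annually, EAR = nominal = 0.050140.
Solve (1 + r/4)^4 = 1.050140: r/4 = 1.050140^(1/4) − 1 = 0.012306, so r = 0.049224 = 4.922%.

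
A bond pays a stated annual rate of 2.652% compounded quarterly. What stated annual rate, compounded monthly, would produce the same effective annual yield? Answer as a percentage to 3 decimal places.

2.646%

EAR = (1 + 0.02652/4)^4 − 1 = 0.026785.
Solve (1 + r/12)^12 = 1.026785: r/12 = 1.026785^(1/12) − 1 = 0.002205, so r = 0.026462 = 2.646%.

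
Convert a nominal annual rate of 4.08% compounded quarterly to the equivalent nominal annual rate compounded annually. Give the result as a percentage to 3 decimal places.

4.143%

EAR = (1 + 0.0408/4)^4 − 1 = 0.041428.
Compounded annually, the equivalent nominal rate is the EAR itself: 4.143%.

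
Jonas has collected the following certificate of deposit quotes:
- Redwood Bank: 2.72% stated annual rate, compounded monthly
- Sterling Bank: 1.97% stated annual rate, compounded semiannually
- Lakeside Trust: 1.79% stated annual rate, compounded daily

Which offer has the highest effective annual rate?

Redwood Bank

Redwood Bank: (1 + 0.0272/12)^12 − 1 = 2.754%
Sterling Bank: (1 + 0.0197/2)^2 − 1 = 1.980%
Lakeside Trust: (1 + 0.0179/365)^365 − 1 = 1.806%
The highest effective annual rate is Redwood Bank at 2.754%.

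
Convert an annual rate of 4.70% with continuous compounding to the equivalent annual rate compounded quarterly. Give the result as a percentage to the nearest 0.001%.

EAR under continuous compounding: e^0.0470 − 1 = 0.048122.
Solve (1 + r/4)^4 = 1.048122: r/4 = 1.048122^(1/4) − 1 = 0.011819, so r = 0.047277 = 4.728%.

4.728%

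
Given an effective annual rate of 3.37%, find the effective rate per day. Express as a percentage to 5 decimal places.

The per-day rate i satisfies (1 + i)^365 = 1 + 0.0337.
i = 1.0337^(1/365) − 1 = 0.0000908 = 0.00908%.

0.00908%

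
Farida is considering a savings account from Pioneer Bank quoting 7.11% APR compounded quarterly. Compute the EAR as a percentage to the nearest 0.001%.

7.302%

EAR = (1 + 0.0711/4)^4 − 1.
= 1.073018 − 1 = 7.302%.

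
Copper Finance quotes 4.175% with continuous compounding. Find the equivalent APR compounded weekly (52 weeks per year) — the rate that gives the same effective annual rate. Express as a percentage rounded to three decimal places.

4.177%

EAR under continuous compounding: e^0.04175 − 1 = 0.042634.
Solve (1 + r/52)^52 = 1.042634: r/52 = 1.042634^(1/52) − 1 = 0.000803, so r = 0.041767 = 4.177%.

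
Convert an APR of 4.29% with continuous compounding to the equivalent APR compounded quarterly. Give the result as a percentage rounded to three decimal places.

4.313%

EAR under continuous compounding: e^0.0429 − 1 = 0.043834.
Solve (1 + r/4)^4 = 1.043834: r/4 = 1.043834^(1/4) − 1 = 0.010783, so r = 0.043131 = 4.313%.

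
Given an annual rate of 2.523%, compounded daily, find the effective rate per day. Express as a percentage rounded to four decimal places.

0.0069%

With a nominal annual rate compounded daily, the periodic rate is the nominal rate divided by 365.
i = 0.02523 / 365 = 0.0000691 = 0.0069%.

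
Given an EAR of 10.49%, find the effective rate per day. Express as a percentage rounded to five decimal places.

0.02733%

The per-day rate i satisfies (1 + i)^365 = 1 + 0.1049.
i = 1.1049^(1/365) − 1 = 0.0002733 = 0.02733%.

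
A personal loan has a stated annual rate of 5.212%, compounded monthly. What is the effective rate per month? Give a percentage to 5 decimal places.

0.43433%

With a nominal annual rate compounded monthly, the periodic rate is the nominal rate divided by 12.
i = 0.05212 / 12 = 0.0043433 = 0.43433%.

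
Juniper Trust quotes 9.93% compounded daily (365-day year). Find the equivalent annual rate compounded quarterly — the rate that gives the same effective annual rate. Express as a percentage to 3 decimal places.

10.053%

EAR = (1 + 0.0993/365)^365 − 1 = 0.104383.
Solve (1 + r/4)^4 = 1.104383: r/4 = 1.104383^(1/4) − 1 = 0.025132, so r = 0.100529 = 10.053%.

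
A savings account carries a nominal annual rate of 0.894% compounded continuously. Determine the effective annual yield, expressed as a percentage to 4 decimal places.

0.8980%

With continuous compounding, EAR = e^0.00894 − 1.
e^0.00894 = 1.008980, so EAR = 0.008980 = 0.8980%.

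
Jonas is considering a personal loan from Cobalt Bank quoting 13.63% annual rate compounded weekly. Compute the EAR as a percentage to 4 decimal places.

14.5821%

EAR = (1 + 0.1363/52)^52 − 1.
= 1.145821 − 1 = 14.5821%.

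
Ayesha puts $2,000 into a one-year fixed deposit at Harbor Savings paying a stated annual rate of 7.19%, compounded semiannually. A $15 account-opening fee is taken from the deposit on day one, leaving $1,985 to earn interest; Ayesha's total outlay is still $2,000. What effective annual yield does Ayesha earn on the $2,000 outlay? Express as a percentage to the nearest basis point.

6.51%

Value after one year: 1,985 × (1 + 0.0719/2)^2 = 1,985 × 1.073192 = $2,130.29.
Effective yield on the $2,000 outlay: 2,130.29 / 2,000 − 1 = 0.065143 = 6.51%.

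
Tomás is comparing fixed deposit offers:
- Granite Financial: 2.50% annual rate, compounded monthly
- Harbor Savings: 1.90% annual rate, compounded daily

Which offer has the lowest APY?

Harbor Savings

Granite Financial: (1 + 0.0250/12)^12 − 1 = 2.529%
Harbor Savings: (1 + 0.0190/365)^365 − 1 = 1.918%
The lowest effective annual rate is Harbor Savings at 1.918%.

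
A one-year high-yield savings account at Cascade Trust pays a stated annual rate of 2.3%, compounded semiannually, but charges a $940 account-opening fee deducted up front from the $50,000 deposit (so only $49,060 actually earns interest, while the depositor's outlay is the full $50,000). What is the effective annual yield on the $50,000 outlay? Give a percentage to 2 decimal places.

Value after one year: 49,060 × (1 + 0.023/2)^2 = 49,060 × 1.023132 = $50,194.87.
Effective yield on the $50,000 outlay: 50,194.87 / 50,000 − 1 = 0.003897 = 0.39%.

0.39%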